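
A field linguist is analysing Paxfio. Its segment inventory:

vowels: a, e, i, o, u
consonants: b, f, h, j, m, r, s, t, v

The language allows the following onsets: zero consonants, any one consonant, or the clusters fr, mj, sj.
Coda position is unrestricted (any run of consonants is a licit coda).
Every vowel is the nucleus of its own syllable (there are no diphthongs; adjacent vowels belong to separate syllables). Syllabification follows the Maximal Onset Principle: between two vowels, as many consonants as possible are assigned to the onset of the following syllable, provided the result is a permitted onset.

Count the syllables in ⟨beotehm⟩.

Nuclei (vowels): e, o, e → 3 syllables.

3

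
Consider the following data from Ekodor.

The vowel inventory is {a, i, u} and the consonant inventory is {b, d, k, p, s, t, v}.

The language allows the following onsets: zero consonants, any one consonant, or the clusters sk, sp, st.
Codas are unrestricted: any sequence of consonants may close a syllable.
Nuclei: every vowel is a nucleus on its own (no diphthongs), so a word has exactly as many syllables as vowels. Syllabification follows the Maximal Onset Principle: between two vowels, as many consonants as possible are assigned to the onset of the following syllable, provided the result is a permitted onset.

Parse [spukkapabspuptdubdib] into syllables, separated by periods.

spuk.ka.pab.spupt.dub.dib

Vowels present: u, a, a, u, u, i; each is a nucleus, giving 6 syllables.
V1 /u/ – V2 /a/: cluster /kk/ — the longest permitted-onset suffix is /k/; onset = /k/, preceding coda = /k/.
V2 /a/ – V3 /a/: just /p/ — single C goes to the following onset.
V3 /a/ – V4 /u/: /bsp/; trying suffixes from longest down, /sp/ is the first permitted one, so coda /b/ | onset /sp/.
V4 /u/ – V5 /u/: /ptd/; trying suffixes from longest down, /d/ is the first permitted one, so coda /pt/ | onset /d/.
V5 /u/ – V6 /i/: cluster /bd/ — the longest permitted-onset suffix is /d/; onset = /d/, preceding coda = /b/.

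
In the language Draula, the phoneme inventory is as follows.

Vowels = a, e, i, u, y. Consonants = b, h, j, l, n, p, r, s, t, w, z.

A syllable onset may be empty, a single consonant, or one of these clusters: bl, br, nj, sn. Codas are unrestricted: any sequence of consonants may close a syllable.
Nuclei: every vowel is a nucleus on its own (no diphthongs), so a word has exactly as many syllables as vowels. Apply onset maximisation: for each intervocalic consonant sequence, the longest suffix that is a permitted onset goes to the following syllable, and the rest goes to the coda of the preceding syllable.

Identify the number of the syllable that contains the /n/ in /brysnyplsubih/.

2

Nuclei (vowels): y, y, u, i → 4 syllables.
σ1/σ2 boundary: /sn/ is a licit onset in full, so it all attaches to the next syllable.
σ2/σ3 boundary: /pls/ splits as /pl/ + /s/ (/s/ is the longest suffix that is a licit onset).
σ3/σ4 boundary: /b/ is a single consonant, so it becomes the next onset.
So the parse is bry.snypl.su.bih.
The /n/ is in the onset of syllable 2 (/snypl/).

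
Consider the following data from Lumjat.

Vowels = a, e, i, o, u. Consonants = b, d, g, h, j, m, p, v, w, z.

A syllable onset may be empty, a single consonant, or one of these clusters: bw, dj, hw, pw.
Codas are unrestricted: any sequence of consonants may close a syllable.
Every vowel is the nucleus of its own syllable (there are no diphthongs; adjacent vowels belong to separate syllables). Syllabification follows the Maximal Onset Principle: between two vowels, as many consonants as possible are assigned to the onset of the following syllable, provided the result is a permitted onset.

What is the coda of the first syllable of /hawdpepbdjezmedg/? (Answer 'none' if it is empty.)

wd

Vowels present: a, e, e, e; each is a nucleus, giving 4 syllables.
V1 /a/ – V2 /e/: /wdp/ — longest licit onset from the right is /p/, leaving /wd/ as coda.
V2 /e/ – V3 /e/: cluster /pbdj/ — the longest permitted-onset suffix is /dj/; onset = /dj/, preceding coda = /pb/.
V3 /e/ – V4 /e/: cluster /zm/ — the longest permitted-onset suffix is /m/; onset = /m/, preceding coda = /z/.
Putting it together: hawd.pepb.djez.medg.
Syllable 1 is /hawd/: onset /h/, nucleus /a/, coda /wd/.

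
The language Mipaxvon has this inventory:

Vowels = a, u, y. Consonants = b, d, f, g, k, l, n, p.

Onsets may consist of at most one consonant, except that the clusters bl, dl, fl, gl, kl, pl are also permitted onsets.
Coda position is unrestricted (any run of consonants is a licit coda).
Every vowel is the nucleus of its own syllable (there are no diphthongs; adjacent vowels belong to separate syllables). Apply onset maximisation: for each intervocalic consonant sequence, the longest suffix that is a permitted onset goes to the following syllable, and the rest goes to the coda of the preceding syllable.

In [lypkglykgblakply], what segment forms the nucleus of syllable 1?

Nuclei (vowels): y, y, a, y → 4 syllables.
The first nucleus (vowel 1 from the left) is /y/.

y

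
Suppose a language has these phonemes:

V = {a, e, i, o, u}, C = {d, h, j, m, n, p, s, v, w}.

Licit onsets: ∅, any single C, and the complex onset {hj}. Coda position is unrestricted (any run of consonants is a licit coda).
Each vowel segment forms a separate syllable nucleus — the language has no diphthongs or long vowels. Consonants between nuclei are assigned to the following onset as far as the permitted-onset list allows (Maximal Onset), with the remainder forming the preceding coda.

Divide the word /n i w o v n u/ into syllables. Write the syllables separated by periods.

ni.wov.nu

The vowels are i, o, u — 3 nuclei, so 3 syllables.
/i…o/ gap (V1→V2): /w/ → onset of the next syllable (single consonants are always licit onsets).
/o…u/ gap (V2→V3): /vn/ splits as /v/ + /n/ (/n/ is the longest suffix that is a licit onset).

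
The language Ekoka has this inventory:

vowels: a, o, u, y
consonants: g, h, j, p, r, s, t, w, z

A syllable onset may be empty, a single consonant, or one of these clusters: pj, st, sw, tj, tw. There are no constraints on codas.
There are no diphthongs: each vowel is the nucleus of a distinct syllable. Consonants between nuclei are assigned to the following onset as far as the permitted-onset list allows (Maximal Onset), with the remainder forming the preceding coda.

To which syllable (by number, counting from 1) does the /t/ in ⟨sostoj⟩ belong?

2

Nuclei (vowels): o, o → 2 syllables.
V1 /o/ – V2 /o/: cluster /st/ — /st/ is itself a permitted onset, so the whole cluster goes right; preceding coda = ∅.
Result: so.stoj.
The /t/ is in the onset of syllable 2 (/stoj/).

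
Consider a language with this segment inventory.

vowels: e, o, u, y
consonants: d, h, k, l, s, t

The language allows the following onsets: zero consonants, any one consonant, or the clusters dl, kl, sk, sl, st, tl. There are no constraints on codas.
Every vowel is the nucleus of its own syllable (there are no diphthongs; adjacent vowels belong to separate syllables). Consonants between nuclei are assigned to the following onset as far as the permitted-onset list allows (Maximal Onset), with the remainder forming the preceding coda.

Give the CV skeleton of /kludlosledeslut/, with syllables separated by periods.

The vowels are u, o, e, e, u — 5 nuclei, so 5 syllables.
σ1/σ2 boundary: /dl/ is a licit onset in full, so it all attaches to the next syllable.
σ2/σ3 boundary: cluster /sl/ — /sl/ is itself a permitted onset, so the whole cluster goes right; preceding coda = ∅.
σ3/σ4 boundary: just /d/ — single C goes to the following onset.
σ4/σ5 boundary: /sl/ — entire cluster is a permitted onset → onset /sl/, coda ∅.
Syllabification: klu.dlo.sle.de.slut.
Mapping each syllable to C/V: /klu/ → CCV, /dlo/ → CCV, /sle/ → CCV, /de/ → CV, /slut/ → CCVC.

CCV.CCV.CCV.CV.CCVC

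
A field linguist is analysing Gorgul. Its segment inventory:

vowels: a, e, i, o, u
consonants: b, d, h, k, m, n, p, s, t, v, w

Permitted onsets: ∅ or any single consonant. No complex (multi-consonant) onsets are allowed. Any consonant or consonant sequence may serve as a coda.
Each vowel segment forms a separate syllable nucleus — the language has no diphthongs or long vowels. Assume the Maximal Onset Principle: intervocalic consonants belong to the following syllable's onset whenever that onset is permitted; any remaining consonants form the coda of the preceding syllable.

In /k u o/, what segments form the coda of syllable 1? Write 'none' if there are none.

none

Vowels present: u, o; each is a nucleus, giving 2 syllables.
σ1/σ2 boundary: nothing intervenes; syllable break is V.V.
Syllabification: ku.o.
Syllable 1 is /ku/: onset /k/, nucleus /u/, coda ∅.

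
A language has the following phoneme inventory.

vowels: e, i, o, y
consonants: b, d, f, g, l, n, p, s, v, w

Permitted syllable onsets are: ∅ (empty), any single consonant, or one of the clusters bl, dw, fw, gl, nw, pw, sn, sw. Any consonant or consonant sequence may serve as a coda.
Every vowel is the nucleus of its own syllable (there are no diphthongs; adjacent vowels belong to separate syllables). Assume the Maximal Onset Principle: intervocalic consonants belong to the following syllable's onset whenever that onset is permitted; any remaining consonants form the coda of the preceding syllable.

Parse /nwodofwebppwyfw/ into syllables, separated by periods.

Vowels present: o, o, e, y; each is a nucleus, giving 4 syllables.
Between /o/ (V1) and /o/ (V2): /d/ is a single consonant, so it becomes the next onset.
Between /o/ (V2) and /e/ (V3): /fw/ is a licit onset in full, so it all attaches to the next syllable.
Between /e/ (V3) and /y/ (V4): /bppw/ splits as /bp/ + /pw/ (/pw/ is the longest suffix that is a licit onset).

nwo.do.fwebp.pwyfw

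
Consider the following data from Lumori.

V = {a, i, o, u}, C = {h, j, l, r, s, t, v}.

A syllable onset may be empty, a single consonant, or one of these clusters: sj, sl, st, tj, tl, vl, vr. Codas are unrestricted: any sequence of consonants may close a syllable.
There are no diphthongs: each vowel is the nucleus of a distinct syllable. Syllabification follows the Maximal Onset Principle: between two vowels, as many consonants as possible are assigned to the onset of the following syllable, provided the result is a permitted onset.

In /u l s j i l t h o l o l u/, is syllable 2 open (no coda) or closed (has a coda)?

Nuclei (vowels): u, i, o, o, u → 5 syllables.
σ1/σ2 boundary: /lsj/ — longest licit onset from the right is /sj/, leaving /l/ as coda.
σ2/σ3 boundary: /lth/ splits as /lt/ + /h/ (/h/ is the longest suffix that is a licit onset).
σ3/σ4 boundary: /l/ → onset of the next syllable (single consonants are always licit onsets).
σ4/σ5 boundary: /l/ is a single consonant, so it becomes the next onset.
Syllabification: ul.sjilt.ho.lo.lu.
Syllable 2 is /sjilt/ with coda /lt/, so it is closed.

closed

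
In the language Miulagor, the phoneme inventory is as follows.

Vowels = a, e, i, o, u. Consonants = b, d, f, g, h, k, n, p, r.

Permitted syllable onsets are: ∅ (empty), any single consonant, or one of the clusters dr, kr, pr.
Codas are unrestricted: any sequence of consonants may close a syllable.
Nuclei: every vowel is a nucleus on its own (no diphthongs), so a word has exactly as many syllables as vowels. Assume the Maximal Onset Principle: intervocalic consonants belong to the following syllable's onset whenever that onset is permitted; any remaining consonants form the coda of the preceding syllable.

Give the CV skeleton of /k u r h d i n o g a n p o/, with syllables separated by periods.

CVCC.CV.CV.CVC.CV

Vowels present: u, i, o, a, o; each is a nucleus, giving 5 syllables.
Between /u/ (V1) and /i/ (V2): cluster /rhd/ — the longest permitted-onset suffix is /d/; onset = /d/, preceding coda = /rh/.
Between /i/ (V2) and /o/ (V3): just /n/ — single C goes to the following onset.
Between /o/ (V3) and /a/ (V4): /g/ is a single consonant, so it becomes the next onset.
Between /a/ (V4) and /o/ (V5): cluster /np/ — the longest permitted-onset suffix is /p/; onset = /p/, preceding coda = /n/.
Syllabification: kurh.di.no.gan.po.
Mapping each syllable to C/V: /kurh/ → CVCC, /di/ → CV, /no/ → CV, /gan/ → CVC, /po/ → CV.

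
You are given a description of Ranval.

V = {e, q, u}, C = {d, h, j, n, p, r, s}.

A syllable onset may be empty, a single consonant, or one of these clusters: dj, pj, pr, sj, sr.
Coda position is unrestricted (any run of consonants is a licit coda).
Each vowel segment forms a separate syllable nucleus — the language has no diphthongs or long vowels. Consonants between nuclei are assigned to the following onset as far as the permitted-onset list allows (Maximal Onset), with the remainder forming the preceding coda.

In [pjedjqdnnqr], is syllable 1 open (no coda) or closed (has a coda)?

open

Nuclei (vowels): e, q, q → 3 syllables.
Between /e/ (V1) and /q/ (V2): /dj/ is a licit onset in full, so it all attaches to the next syllable.
Between /q/ (V2) and /q/ (V3): /dnn/ splits as /dn/ + /n/ (/n/ is the longest suffix that is a licit onset).
Putting it together: pje.djqdn.nqr.
Syllable 1 is /pje/; it ends in its nucleus with no coda, so it is open.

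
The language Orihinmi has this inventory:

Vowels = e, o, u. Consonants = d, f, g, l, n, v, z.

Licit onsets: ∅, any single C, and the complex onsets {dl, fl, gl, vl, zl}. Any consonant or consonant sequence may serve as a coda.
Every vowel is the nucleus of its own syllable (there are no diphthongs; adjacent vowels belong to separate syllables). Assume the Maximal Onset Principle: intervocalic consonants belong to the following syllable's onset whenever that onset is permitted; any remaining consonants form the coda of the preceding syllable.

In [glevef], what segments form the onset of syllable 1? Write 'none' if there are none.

Vowels present: e, e; each is a nucleus, giving 2 syllables.
Between /e/ (V1) and /e/ (V2): /v/ → onset of the next syllable (single consonants are always licit onsets).
So the parse is gle.vef.
Syllable 1 is /gle/: onset /gl/, nucleus /e/, coda ∅.

gl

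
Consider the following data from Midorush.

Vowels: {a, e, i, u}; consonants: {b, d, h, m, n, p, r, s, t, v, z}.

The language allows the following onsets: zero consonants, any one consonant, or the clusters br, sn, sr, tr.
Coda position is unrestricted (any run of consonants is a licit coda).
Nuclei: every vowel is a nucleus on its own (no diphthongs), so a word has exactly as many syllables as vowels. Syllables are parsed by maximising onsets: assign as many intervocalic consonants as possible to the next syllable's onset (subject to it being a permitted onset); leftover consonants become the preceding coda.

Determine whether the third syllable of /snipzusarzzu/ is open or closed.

Vowels present: i, u, a, u; each is a nucleus, giving 4 syllables.
/i…u/ gap (V1→V2): /pz/; trying suffixes from longest down, /z/ is the first permitted one, so coda /p/ | onset /z/.
/u…a/ gap (V2→V3): just /s/ — single C goes to the following onset.
/a…u/ gap (V3→V4): /rzz/; trying suffixes from longest down, /z/ is the first permitted one, so coda /rz/ | onset /z/.
Putting it together: snip.zu.sarz.zu.
Syllable 3 is /sarz/ with coda /rz/, so it is closed.

closed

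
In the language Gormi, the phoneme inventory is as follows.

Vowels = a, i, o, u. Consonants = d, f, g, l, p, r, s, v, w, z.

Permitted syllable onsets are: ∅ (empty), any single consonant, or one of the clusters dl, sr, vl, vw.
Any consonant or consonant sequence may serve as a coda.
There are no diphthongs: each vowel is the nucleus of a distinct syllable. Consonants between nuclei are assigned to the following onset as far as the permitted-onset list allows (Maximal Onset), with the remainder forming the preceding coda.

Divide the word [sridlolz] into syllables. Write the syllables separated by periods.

The vowels are i, o — 2 nuclei, so 2 syllables.
V1 /i/ – V2 /o/: /dl/ — entire cluster is a permitted onset → onset /dl/, coda ∅.

sri.dlolz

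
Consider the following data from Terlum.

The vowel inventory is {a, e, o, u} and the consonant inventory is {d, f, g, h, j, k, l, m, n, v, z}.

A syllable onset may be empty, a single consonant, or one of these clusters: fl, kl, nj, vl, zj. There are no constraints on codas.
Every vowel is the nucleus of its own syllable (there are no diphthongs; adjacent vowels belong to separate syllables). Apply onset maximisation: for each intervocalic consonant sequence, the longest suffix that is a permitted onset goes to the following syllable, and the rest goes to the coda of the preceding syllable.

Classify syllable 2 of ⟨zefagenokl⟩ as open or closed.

Nuclei (vowels): e, a, e, o → 4 syllables.
/e…a/ gap (V1→V2): /f/ → onset of the next syllable (single consonants are always licit onsets).
/a…e/ gap (V2→V3): /g/ → onset of the next syllable (single consonants are always licit onsets).
/e…o/ gap (V3→V4): just /n/ — single C goes to the following onset.
Putting it together: ze.fa.ge.nokl.
Syllable 2 is /fa/; it ends in its nucleus with no coda, so it is open.

open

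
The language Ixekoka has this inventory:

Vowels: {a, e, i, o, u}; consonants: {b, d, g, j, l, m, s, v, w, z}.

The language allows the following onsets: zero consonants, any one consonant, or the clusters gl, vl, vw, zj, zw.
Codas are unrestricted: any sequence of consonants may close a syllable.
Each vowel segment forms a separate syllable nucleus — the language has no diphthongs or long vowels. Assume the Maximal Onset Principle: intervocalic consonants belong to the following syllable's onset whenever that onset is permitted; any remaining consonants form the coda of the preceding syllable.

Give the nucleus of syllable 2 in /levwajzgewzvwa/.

a

Vowels present: e, a, e, a; each is a nucleus, giving 4 syllables.
The second nucleus (vowel 2 from the left) is /a/.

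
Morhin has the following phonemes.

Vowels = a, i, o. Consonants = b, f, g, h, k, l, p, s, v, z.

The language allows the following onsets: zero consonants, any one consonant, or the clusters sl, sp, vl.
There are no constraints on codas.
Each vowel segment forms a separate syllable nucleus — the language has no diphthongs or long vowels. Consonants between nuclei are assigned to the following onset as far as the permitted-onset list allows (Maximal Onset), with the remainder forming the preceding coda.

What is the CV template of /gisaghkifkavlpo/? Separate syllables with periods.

Nuclei (vowels): i, a, i, a, o → 5 syllables.
/i…a/ gap (V1→V2): /s/ → onset of the next syllable (single consonants are always licit onsets).
/a…i/ gap (V2→V3): /ghk/; trying suffixes from longest down, /k/ is the first permitted one, so coda /gh/ | onset /k/.
/i…a/ gap (V3→V4): /fk/ splits as /f/ + /k/ (/k/ is the longest suffix that is a licit onset).
/a…o/ gap (V4→V5): /vlp/ splits as /vl/ + /p/ (/p/ is the longest suffix that is a licit onset).
Putting it together: gi.sagh.kif.kavl.po.
Mapping each syllable to C/V: /gi/ → CV, /sagh/ → CVCC, /kif/ → CVC, /kavl/ → CVCC, /po/ → CV.

CV.CVCC.CVC.CVCC.CV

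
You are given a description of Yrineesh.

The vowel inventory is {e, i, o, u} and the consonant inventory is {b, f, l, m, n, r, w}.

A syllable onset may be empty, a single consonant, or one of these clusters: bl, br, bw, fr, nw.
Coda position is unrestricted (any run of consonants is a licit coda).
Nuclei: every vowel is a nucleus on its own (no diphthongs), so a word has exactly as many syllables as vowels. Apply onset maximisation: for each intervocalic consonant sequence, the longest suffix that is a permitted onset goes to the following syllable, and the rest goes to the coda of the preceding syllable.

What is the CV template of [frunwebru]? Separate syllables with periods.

Nuclei (vowels): u, e, u → 3 syllables.
σ1/σ2 boundary: /nw/ is a licit onset in full, so it all attaches to the next syllable.
σ2/σ3 boundary: cluster /br/ — /br/ is itself a permitted onset, so the whole cluster goes right; preceding coda = ∅.
So the parse is fru.nwe.bru.
Mapping each syllable to C/V: /fru/ → CCV, /nwe/ → CCV, /bru/ → CCV.

CCV.CCV.CCV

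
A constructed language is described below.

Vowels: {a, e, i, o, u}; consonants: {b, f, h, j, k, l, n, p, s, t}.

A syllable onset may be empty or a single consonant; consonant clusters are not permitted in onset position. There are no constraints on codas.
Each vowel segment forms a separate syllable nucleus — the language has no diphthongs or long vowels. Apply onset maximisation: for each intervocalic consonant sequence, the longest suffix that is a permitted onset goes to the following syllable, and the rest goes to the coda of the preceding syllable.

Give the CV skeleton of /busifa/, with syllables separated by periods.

CV.CV.CV

Nuclei (vowels): u, i, a → 3 syllables.
/u…i/ gap (V1→V2): /s/ → onset of the next syllable (single consonants are always licit onsets).
/i…a/ gap (V2→V3): just /f/ — single C goes to the following onset.
So the parse is bu.si.fa.
Mapping each syllable to C/V: /bu/ → CV, /si/ → CV, /fa/ → CV.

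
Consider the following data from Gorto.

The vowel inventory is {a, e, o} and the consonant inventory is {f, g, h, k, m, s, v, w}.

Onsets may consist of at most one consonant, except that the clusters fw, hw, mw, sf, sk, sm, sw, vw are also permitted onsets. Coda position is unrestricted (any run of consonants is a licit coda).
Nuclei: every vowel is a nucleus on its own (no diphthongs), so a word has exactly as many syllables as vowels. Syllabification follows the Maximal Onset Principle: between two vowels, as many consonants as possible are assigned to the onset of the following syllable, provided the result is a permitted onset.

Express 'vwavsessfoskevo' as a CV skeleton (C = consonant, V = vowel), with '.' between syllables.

CCVC.CVC.CCV.CCV.CV

Vowels present: a, e, o, e, o; each is a nucleus, giving 5 syllables.
σ1/σ2 boundary: /vs/ splits as /v/ + /s/ (/s/ is the longest suffix that is a licit onset).
σ2/σ3 boundary: /ssf/; trying suffixes from longest down, /sf/ is the first permitted one, so coda /s/ | onset /sf/.
σ3/σ4 boundary: /sk/ is a licit onset in full, so it all attaches to the next syllable.
σ4/σ5 boundary: /v/ → onset of the next syllable (single consonants are always licit onsets).
Syllabification: vwav.ses.sfo.ske.vo.
Mapping each syllable to C/V: /vwav/ → CCVC, /ses/ → CVC, /sfo/ → CCV, /ske/ → CCV, /vo/ → CV.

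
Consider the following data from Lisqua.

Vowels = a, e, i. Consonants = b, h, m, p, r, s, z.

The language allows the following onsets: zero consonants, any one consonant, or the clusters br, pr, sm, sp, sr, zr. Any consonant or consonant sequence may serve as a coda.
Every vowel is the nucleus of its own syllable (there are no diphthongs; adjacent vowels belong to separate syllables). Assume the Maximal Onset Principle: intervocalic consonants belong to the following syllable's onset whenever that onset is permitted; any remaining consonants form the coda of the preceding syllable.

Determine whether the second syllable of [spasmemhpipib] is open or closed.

closed

The vowels are a, e, i, i — 4 nuclei, so 4 syllables.
Between /a/ (V1) and /e/ (V2): cluster /sm/ — /sm/ is itself a permitted onset, so the whole cluster goes right; preceding coda = ∅.
Between /e/ (V2) and /i/ (V3): cluster /mhp/ — the longest permitted-onset suffix is /p/; onset = /p/, preceding coda = /mh/.
Between /i/ (V3) and /i/ (V4): /p/ is a single consonant, so it becomes the next onset.
Syllabification: spa.smemh.pi.pib.
Syllable 2 is /smemh/ with coda /mh/, so it is closed.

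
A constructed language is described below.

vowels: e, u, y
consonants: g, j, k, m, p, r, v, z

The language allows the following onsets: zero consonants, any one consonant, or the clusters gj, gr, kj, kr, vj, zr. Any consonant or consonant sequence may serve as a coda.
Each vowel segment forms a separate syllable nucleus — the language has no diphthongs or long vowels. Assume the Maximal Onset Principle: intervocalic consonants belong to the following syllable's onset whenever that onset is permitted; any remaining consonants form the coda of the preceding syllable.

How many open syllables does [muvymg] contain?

Nuclei (vowels): u, y → 2 syllables.
/u…y/ gap (V1→V2): /v/ → onset of the next syllable (single consonants are always licit onsets).
Putting it together: mu.vymg.
Classifying each syllable: /mu/ (open), /vymg/ (closed).
Open syllables: 1.

1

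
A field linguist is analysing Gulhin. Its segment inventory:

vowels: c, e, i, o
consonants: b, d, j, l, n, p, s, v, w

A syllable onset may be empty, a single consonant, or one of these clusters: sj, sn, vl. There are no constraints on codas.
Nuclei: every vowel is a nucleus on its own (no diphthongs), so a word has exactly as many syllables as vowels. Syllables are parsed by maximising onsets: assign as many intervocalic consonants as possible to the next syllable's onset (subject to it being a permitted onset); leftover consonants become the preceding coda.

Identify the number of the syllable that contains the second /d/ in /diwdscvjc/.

Vowels present: i, c, c; each is a nucleus, giving 3 syllables.
V1 /i/ – V2 /c/: /wds/ — longest licit onset from the right is /s/, leaving /wd/ as coda.
V2 /c/ – V3 /c/: cluster /vj/ — the longest permitted-onset suffix is /j/; onset = /j/, preceding coda = /v/.
Result: diwd.scv.jc.
The second /d/ is in the coda of syllable 1 (/diwd/).

1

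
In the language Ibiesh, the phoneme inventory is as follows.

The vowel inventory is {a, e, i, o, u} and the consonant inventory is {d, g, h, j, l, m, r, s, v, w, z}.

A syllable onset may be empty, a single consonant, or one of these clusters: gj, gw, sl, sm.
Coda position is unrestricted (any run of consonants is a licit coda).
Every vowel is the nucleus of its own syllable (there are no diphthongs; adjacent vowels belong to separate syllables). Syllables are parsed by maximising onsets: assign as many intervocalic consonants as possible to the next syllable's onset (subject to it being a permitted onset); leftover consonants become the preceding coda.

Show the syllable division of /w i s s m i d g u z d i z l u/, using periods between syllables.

Nuclei (vowels): i, i, u, i, u → 5 syllables.
V1 /i/ – V2 /i/: /ssm/ — longest licit onset from the right is /sm/, leaving /s/ as coda.
V2 /i/ – V3 /u/: cluster /dg/ — the longest permitted-onset suffix is /g/; onset = /g/, preceding coda = /d/.
V3 /u/ – V4 /i/: cluster /zd/ — the longest permitted-onset suffix is /d/; onset = /d/, preceding coda = /z/.
V4 /i/ – V5 /u/: cluster /zl/ — the longest permitted-onset suffix is /l/; onset = /l/, preceding coda = /z/.

wis.smid.guz.diz.lu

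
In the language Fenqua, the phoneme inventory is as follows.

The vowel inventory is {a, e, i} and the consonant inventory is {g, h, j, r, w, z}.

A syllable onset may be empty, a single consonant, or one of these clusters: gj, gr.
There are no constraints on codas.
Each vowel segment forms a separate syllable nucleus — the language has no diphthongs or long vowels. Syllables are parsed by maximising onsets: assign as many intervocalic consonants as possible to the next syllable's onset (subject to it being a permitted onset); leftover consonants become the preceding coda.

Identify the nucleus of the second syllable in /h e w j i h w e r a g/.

i

Vowels present: e, i, e, a; each is a nucleus, giving 4 syllables.
The second nucleus (vowel 2 from the left) is /i/.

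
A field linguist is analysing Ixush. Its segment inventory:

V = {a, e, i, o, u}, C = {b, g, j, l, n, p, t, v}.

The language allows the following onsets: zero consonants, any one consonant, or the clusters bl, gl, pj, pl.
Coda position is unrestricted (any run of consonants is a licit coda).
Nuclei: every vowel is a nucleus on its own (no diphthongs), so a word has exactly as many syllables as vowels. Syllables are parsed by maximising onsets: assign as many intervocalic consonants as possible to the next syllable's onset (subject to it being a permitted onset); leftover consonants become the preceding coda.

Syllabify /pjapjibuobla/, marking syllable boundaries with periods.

pja.pji.bu.o.bla

Nuclei (vowels): a, i, u, o, a → 5 syllables.
/a…i/ gap (V1→V2): /pj/ is a licit onset in full, so it all attaches to the next syllable.
/i…u/ gap (V2→V3): just /b/ — single C goes to the following onset.
/u…o/ gap (V3→V4): no consonants, so the boundary falls immediately after /u/.
/o…a/ gap (V4→V5): /bl/ — entire cluster is a permitted onset → onset /bl/, coda ∅.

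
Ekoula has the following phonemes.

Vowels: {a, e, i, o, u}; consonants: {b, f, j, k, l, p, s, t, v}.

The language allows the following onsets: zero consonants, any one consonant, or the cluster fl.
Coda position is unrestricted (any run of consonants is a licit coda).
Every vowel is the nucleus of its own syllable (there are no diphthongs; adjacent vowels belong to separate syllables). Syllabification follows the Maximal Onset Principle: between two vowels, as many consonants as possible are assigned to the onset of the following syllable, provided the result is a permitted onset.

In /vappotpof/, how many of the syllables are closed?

3

Nuclei (vowels): a, o, o → 3 syllables.
σ1/σ2 boundary: /pp/; trying suffixes from longest down, /p/ is the first permitted one, so coda /p/ | onset /p/.
σ2/σ3 boundary: /tp/ splits as /t/ + /p/ (/p/ is the longest suffix that is a licit onset).
So the parse is vap.pot.pof.
Classifying each syllable: /vap/ (closed), /pot/ (closed), /pof/ (closed).
Closed syllables: 3.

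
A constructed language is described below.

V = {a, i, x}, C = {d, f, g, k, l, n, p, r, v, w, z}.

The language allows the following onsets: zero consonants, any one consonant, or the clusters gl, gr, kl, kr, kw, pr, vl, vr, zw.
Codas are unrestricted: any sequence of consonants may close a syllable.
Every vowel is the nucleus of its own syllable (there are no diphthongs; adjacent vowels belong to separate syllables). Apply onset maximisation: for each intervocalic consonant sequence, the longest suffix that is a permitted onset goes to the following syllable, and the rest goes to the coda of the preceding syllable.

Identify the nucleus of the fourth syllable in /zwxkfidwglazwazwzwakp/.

The vowels are x, i, a, a, a — 5 nuclei, so 5 syllables.
The fourth nucleus (vowel 4 from the left) is /a/.

a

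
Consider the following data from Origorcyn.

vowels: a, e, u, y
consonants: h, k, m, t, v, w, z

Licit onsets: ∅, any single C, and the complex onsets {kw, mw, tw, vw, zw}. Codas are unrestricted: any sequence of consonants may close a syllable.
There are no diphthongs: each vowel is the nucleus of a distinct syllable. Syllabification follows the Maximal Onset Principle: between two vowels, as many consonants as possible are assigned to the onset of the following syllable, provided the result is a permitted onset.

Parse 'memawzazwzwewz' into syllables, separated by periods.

Nuclei (vowels): e, a, a, e → 4 syllables.
Between /e/ (V1) and /a/ (V2): just /m/ — single C goes to the following onset.
Between /a/ (V2) and /a/ (V3): cluster /wz/ — the longest permitted-onset suffix is /z/; onset = /z/, preceding coda = /w/.
Between /a/ (V3) and /e/ (V4): /zwzw/; trying suffixes from longest down, /zw/ is the first permitted one, so coda /zw/ | onset /zw/.

me.maw.zazw.zwewz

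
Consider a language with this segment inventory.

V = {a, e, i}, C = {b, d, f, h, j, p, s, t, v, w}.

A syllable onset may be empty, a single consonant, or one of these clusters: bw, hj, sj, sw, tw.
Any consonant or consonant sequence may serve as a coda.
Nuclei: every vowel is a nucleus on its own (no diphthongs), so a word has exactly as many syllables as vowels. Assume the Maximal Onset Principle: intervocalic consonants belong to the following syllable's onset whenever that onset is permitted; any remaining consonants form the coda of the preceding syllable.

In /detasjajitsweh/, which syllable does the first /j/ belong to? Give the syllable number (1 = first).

3

Nuclei (vowels): e, a, a, i, e → 5 syllables.
σ1/σ2 boundary: /t/ is a single consonant, so it becomes the next onset.
σ2/σ3 boundary: /sj/ — entire cluster is a permitted onset → onset /sj/, coda ∅.
σ3/σ4 boundary: /j/ → onset of the next syllable (single consonants are always licit onsets).
σ4/σ5 boundary: /tsw/ splits as /t/ + /sw/ (/sw/ is the longest suffix that is a licit onset).
So the parse is de.ta.sja.jit.sweh.
The first /j/ is in the onset of syllable 3 (/sja/).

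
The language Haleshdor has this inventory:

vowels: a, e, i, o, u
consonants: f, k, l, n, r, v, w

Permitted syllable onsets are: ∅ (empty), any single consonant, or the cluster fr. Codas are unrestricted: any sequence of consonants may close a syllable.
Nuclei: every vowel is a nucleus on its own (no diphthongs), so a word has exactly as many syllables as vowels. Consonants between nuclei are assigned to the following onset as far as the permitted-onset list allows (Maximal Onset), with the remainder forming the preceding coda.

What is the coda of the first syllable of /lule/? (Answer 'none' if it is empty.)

none

Vowels present: u, e; each is a nucleus, giving 2 syllables.
σ1/σ2 boundary: just /l/ — single C goes to the following onset.
Result: lu.le.
Syllable 1 is /lu/: onset /l/, nucleus /u/, coda ∅.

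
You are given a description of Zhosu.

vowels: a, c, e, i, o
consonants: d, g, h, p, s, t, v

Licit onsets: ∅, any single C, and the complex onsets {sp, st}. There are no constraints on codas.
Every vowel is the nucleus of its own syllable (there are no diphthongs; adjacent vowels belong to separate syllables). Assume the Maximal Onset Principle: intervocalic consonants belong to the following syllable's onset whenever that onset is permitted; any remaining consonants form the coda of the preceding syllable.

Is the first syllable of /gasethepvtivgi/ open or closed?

open

The vowels are a, e, e, i, i — 5 nuclei, so 5 syllables.
V1 /a/ – V2 /e/: /s/ → onset of the next syllable (single consonants are always licit onsets).
V2 /e/ – V3 /e/: /th/ splits as /t/ + /h/ (/h/ is the longest suffix that is a licit onset).
V3 /e/ – V4 /i/: /pvt/; trying suffixes from longest down, /t/ is the first permitted one, so coda /pv/ | onset /t/.
V4 /i/ – V5 /i/: /vg/ — longest licit onset from the right is /g/, leaving /v/ as coda.
Syllabification: ga.set.hepv.tiv.gi.
Syllable 1 is /ga/; it ends in its nucleus with no coda, so it is open.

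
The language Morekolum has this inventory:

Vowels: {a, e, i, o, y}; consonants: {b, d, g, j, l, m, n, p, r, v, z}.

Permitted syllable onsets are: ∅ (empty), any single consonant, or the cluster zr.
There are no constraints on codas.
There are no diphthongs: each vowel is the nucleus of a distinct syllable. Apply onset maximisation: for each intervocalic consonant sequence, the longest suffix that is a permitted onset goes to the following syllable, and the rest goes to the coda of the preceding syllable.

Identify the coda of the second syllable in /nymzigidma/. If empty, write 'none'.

Nuclei (vowels): y, i, i, a → 4 syllables.
Between /y/ (V1) and /i/ (V2): cluster /mz/ — the longest permitted-onset suffix is /z/; onset = /z/, preceding coda = /m/.
Between /i/ (V2) and /i/ (V3): just /g/ — single C goes to the following onset.
Between /i/ (V3) and /a/ (V4): cluster /dm/ — the longest permitted-onset suffix is /m/; onset = /m/, preceding coda = /d/.
Putting it together: nym.zi.gid.ma.
Syllable 2 is /zi/: onset /z/, nucleus /i/, coda ∅.

none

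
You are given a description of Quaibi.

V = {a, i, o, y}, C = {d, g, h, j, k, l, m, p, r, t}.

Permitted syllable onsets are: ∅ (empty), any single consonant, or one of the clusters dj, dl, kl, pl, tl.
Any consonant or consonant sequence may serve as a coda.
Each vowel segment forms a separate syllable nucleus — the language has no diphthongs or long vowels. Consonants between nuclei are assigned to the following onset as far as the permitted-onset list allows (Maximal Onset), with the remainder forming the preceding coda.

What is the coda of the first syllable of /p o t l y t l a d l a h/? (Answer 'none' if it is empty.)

Nuclei (vowels): o, y, a, a → 4 syllables.
Between /o/ (V1) and /y/ (V2): /tl/ — entire cluster is a permitted onset → onset /tl/, coda ∅.
Between /y/ (V2) and /a/ (V3): /tl/ is a licit onset in full, so it all attaches to the next syllable.
Between /a/ (V3) and /a/ (V4): /dl/ — entire cluster is a permitted onset → onset /dl/, coda ∅.
Syllabification: po.tly.tla.dlah.
Syllable 1 is /po/: onset /p/, nucleus /o/, coda ∅.

none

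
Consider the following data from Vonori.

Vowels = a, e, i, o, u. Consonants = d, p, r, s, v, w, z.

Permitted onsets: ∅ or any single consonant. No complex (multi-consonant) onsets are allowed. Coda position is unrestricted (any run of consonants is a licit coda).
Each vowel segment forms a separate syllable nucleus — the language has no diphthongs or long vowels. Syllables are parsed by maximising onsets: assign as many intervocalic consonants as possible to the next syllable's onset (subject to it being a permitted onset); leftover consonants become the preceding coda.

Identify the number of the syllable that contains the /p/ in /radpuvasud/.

2

Nuclei (vowels): a, u, a, u → 4 syllables.
/a…u/ gap (V1→V2): /dp/; trying suffixes from longest down, /p/ is the first permitted one, so coda /d/ | onset /p/.
/u…a/ gap (V2→V3): just /v/ — single C goes to the following onset.
/a…u/ gap (V3→V4): /s/ → onset of the next syllable (single consonants are always licit onsets).
So the parse is rad.pu.va.sud.
The /p/ is in the onset of syllable 2 (/pu/).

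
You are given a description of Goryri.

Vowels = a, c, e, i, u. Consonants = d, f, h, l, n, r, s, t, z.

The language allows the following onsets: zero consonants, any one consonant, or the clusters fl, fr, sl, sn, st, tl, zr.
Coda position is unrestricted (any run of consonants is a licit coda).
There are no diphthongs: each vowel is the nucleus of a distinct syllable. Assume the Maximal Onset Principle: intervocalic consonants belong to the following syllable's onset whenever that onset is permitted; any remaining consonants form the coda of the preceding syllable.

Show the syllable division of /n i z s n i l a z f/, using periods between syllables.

Nuclei (vowels): i, i, a → 3 syllables.
/i…i/ gap (V1→V2): cluster /zsn/ — the longest permitted-onset suffix is /sn/; onset = /sn/, preceding coda = /z/.
/i…a/ gap (V2→V3): just /l/ — single C goes to the following onset.

niz.sni.lazf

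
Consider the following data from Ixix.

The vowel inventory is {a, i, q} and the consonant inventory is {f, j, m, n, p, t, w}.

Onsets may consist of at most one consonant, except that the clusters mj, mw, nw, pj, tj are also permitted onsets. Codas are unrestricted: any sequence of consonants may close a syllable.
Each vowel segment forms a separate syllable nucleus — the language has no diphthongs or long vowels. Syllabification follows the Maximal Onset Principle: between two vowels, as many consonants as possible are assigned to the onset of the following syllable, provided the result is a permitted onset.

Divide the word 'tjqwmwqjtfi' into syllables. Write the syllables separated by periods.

tjqw.mwqjt.fi

Vowels present: q, q, i; each is a nucleus, giving 3 syllables.
Between /q/ (V1) and /q/ (V2): cluster /wmw/ — the longest permitted-onset suffix is /mw/; onset = /mw/, preceding coda = /w/.
Between /q/ (V2) and /i/ (V3): /jtf/ splits as /jt/ + /f/ (/f/ is the longest suffix that is a licit onset).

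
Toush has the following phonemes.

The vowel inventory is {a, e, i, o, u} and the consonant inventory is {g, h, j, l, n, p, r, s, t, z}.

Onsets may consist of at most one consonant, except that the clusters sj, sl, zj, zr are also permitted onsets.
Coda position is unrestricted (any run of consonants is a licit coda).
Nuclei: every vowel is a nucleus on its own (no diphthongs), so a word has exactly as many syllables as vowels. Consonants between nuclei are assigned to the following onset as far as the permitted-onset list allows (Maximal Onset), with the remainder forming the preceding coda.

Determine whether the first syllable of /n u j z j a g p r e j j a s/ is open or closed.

Vowels present: u, a, e, a; each is a nucleus, giving 4 syllables.
σ1/σ2 boundary: /jzj/; trying suffixes from longest down, /zj/ is the first permitted one, so coda /j/ | onset /zj/.
σ2/σ3 boundary: /gpr/; trying suffixes from longest down, /r/ is the first permitted one, so coda /gp/ | onset /r/.
σ3/σ4 boundary: /jj/ — longest licit onset from the right is /j/, leaving /j/ as coda.
So the parse is nuj.zjagp.rej.jas.
Syllable 1 is /nuj/ with coda /j/, so it is closed.

closed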